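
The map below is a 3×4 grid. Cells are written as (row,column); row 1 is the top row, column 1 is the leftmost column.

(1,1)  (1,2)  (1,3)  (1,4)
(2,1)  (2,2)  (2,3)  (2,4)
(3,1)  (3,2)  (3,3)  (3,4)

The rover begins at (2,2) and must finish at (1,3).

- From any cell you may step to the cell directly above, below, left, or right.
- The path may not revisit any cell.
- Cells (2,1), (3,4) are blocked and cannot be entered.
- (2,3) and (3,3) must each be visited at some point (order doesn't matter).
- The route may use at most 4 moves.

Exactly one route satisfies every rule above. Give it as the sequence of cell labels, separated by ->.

The 4-move cap with required stops at (2,3), (3,3) leaves no slack for detours.
Route from (2,2): down to (3,2), right to (3,3), 2× up (reaching (1,3)) — 4 moves in all.
Check: all required cells visited; 4 ≤ 4 moves.

(2,2) -> (3,2) -> (3,3) -> (2,3) -> (1,3)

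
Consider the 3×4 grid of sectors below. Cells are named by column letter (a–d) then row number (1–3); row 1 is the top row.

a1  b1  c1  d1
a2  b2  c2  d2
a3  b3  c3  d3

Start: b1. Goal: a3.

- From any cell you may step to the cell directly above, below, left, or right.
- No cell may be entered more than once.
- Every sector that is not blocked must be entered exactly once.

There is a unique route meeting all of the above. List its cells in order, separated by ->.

Need to visit all 12 open cells exactly once, starting at b1 and ending at a3.
Cell d3 has only two open neighbours (d2 and c3), so the path must pass straight through it: one of those is the cell it's entered from and the other is where it exits.
Route from b1: left 1 to a1, down 1 to a2, right 2 to c2, up 1 to c1, right 1 to d1, down 2 to d3, left 3 to a3 — 11 moves in all.
Check: all 12 open cells covered.

b1 -> a1 -> a2 -> b2 -> c2 -> c1 -> d1 -> d2 -> d3 -> c3 -> b3 -> a3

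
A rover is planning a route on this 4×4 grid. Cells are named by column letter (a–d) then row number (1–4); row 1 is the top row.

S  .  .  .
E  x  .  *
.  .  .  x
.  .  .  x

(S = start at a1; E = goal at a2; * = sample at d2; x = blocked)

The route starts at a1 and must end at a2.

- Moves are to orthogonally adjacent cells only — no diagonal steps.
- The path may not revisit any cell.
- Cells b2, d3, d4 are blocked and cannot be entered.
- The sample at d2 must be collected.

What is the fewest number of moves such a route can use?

Any route passes through d2 somewhere between a1 and a2. Summing Manhattan distances along the two legs (a1 → d2 → a2) gives a lower bound of 4 + 3 = 7 moves.
That bound ignores the blocked cells. Measuring each leg by the fewest moves that actually steer around them (a1→d2: 4; d2→a2: 5) raises the lower bound to 9.
A route of 9 moves exists: a1 → b1 → c1 → d1 → d2 → c2 → c3 → b3 → a3 → a2.
Since 9 matches that lower bound, it is optimal.

9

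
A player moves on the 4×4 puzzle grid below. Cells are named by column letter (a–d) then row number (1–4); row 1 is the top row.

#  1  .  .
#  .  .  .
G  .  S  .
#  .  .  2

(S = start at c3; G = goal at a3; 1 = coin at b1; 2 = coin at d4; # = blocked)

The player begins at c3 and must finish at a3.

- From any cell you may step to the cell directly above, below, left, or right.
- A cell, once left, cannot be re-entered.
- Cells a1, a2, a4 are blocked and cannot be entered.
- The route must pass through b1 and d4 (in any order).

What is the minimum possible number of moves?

Any route passes through b1 and d4 in some order between c3 and a3. Summing Manhattan distances along each leg and taking the cheapest ordering (c3 → d4 → b1 → a3) gives a lower bound of 2 + 5 + 3 = 10 moves.
A route of 10 moves achieves this: c3 → c4 → d4 → d3 → d2 → d1 → c1 → b1 → b2 → b3 → a3.
Since 10 matches the lower bound, it is optimal.

10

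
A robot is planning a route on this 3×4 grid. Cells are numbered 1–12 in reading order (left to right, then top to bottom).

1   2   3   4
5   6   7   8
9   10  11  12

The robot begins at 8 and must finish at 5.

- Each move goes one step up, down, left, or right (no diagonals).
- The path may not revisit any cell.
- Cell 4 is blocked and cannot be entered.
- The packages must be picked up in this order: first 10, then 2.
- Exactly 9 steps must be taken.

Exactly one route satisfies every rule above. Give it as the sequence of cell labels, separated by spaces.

The waypoints must appear in the order 10, 2, with no cell reused.
Route from 8: down to 12, 2× left (reaching 10), up to 6, right to 7, up to 3, 2× left (reaching 1), down to 5 — 9 moves in all.
Check: order respected (10 at step 3, 2 at step 7); 9 moves as required.

8 12 11 10 6 7 3 2 1 5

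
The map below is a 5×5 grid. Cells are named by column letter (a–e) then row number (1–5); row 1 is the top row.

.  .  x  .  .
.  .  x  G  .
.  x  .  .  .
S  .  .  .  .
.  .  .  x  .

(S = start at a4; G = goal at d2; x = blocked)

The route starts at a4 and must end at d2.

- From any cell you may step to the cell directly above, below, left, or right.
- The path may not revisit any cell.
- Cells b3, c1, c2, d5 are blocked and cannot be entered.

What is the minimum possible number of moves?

5

The Manhattan distance from a4 to d2 is |4−2| + |1−4| = 5, so at least 5 moves are needed.
A route of 5 moves achieves this: a4 → b4 → c4 → c3 → d3 → d2.
Since 5 matches the lower bound, it is optimal.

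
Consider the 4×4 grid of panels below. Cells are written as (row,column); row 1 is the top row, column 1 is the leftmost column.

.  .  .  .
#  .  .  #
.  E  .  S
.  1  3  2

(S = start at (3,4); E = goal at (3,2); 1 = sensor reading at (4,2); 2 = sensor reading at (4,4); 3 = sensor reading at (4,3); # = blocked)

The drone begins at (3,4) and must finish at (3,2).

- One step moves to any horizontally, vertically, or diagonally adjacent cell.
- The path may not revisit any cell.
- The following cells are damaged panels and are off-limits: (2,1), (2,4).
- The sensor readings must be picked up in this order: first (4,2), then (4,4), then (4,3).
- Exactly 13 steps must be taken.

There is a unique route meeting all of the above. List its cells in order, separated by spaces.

The waypoints must appear in the order (4,2), (4,4), (4,3), with no cell reused.
Route from (3,4): up-left 1 to (2,3), up-right 1 to (1,4), left 3 to (1,1), down-right 1 to (2,2), down-left 1 to (3,1), down 1 to (4,1), right 1 to (4,2), up-right 1 to (3,3), down-right 1 to (4,4), left 1 to (4,3), up-left 1 to (3,2) — 13 moves in all.
Check: order respected (1 at step 9, 2 at step 11, 3 at step 12); 13 moves as required.

(3,4) (2,3) (1,4) (1,3) (1,2) (1,1) (2,2) (3,1) (4,1) (4,2) (3,3) (4,4) (4,3) (3,2)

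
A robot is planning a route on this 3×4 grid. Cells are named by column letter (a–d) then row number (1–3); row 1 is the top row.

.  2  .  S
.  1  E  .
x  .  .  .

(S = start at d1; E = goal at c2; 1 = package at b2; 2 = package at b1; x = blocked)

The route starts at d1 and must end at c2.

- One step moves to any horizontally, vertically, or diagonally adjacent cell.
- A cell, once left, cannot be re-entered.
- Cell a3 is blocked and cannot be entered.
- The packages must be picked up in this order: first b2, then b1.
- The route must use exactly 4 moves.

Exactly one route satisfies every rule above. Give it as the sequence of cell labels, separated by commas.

The waypoints must appear in the order b2, b1, with no cell reused.
Route from d1: left to c1, down-left to b2, up to b1, down-right to c2 — 4 moves in all.
Check: order respected (1 at step 2, 2 at step 3); 4 moves as required.

d1, c1, b2, b1, c2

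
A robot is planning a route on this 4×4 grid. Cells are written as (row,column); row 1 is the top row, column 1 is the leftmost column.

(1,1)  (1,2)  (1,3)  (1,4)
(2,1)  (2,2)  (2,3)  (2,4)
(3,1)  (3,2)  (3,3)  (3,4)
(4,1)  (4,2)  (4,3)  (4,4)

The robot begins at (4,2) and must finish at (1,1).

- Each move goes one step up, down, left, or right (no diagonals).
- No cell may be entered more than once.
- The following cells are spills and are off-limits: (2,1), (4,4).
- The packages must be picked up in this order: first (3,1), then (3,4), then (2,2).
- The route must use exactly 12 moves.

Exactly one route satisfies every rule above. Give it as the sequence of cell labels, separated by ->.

The waypoints must appear in the order (3,1), (3,4), (2,2), with no cell reused.
Route from (4,2): left to (4,1), up to (3,1), 3× right (reaching (3,4)), 2× up (reaching (1,4)), left to (1,3), down to (2,3), left to (2,2), up to (1,2), left to (1,1) — 12 moves in all.
Check: order respected ((3,1) at step 2, (3,4) at step 5, (2,2) at step 10); 12 moves as required.

(4,2) -> (4,1) -> (3,1) -> (3,2) -> (3,3) -> (3,4) -> (2,4) -> (1,4) -> (1,3) -> (2,3) -> (2,2) -> (1,2) -> (1,1)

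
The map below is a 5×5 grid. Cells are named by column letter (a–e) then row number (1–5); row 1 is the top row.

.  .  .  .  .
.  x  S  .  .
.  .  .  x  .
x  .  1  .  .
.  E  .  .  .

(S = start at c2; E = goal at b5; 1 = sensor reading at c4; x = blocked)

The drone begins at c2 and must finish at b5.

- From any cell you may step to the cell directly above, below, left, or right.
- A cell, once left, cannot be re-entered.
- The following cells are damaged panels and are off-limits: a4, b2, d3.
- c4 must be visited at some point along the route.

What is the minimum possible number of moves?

4

Any route passes through c4 somewhere between c2 and b5. Summing Manhattan distances along the two legs (c2 → c4 → b5) gives a lower bound of 2 + 2 = 4 moves.
A route of 4 moves achieves this: c2 → c3 → c4 → c5 → b5.
Since 4 matches the lower bound, it is optimal.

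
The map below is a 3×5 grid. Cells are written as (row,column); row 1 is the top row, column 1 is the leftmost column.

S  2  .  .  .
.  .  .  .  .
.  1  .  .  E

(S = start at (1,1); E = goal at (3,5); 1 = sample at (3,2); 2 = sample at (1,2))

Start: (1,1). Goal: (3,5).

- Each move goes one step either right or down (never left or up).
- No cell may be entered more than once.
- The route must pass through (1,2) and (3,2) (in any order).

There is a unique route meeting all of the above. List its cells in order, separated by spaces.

Moves only go right or down, so the column and row indices never decrease.
Route from (1,1): right 1 to (1,2), down 2 to (3,2), right 3 to (3,5) — 6 moves in all.
Check: all required cells visited.

(1,1) (1,2) (2,2) (3,2) (3,3) (3,4) (3,5)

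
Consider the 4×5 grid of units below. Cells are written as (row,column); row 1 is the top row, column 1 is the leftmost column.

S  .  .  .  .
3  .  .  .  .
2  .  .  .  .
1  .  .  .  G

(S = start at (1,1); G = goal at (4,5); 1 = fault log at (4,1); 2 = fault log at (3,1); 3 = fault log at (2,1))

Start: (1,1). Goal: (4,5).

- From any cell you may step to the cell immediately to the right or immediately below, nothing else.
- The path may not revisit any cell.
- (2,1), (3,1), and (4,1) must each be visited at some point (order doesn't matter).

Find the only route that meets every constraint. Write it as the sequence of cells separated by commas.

(1,1), (2,1), (3,1), (4,1), (4,2), (4,3), (4,4), (4,5)

Moves only go right or down, so the column and row indices never decrease.
Route from (1,1): 3× down (reaching (4,1)), 4× right (reaching (4,5)) — 7 moves in all.
Check: all required cells visited.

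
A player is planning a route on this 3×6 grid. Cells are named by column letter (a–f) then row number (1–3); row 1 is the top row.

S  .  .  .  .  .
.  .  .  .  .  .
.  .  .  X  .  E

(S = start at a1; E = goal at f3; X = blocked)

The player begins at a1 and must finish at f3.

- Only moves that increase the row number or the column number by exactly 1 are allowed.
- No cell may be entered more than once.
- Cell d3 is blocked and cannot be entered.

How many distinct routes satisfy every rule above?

11

A right/down-only route from a1 to f3 makes exactly 2 down-moves and 5 right-moves in some order.
With no other constraints that would be C(7,2) = 21 routes.
Subtract routes through each blocked cell (inclusion–exclusion for overlaps): − through d3: 10 → 11.
That gives 11 routes.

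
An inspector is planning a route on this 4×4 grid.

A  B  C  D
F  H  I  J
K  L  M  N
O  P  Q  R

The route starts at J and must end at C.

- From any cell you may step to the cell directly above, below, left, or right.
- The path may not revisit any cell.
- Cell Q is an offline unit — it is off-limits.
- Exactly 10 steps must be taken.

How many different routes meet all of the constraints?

Need simple routes of exactly 10 moves from J to C (Manhattan distance 2, so 4 moves are spent on a detour and 4 undoing it).
Enumerating: J N M I H L K F A B C | J N M L P O K F A B C | J N M L P O K F H B C | J N M L P O K F H I C | J N M L K F A B H I C | J I M L P O K F A B C | J I M L P O K F H B C | J I H L P O K F A B C.
That gives 8 routes.

8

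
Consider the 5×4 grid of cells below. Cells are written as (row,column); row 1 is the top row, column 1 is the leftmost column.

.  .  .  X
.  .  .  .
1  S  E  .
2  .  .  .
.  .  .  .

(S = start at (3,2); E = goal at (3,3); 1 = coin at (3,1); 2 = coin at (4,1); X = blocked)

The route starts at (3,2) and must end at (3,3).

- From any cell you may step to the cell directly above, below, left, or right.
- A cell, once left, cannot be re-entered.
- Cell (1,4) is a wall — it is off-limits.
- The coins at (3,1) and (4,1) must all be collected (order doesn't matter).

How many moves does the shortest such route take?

Any route passes through (3,1) and (4,1) in some order between (3,2) and (3,3). Summing Manhattan distances along each leg and taking the cheapest ordering ((3,2) → (3,1) → (4,1) → (3,3)) gives a lower bound of 1 + 1 + 3 = 5 moves.
A route of 5 moves achieves this: (3,2) → (3,1) → (4,1) → (4,2) → (4,3) → (3,3).
Since 5 matches the lower bound, it is optimal.

5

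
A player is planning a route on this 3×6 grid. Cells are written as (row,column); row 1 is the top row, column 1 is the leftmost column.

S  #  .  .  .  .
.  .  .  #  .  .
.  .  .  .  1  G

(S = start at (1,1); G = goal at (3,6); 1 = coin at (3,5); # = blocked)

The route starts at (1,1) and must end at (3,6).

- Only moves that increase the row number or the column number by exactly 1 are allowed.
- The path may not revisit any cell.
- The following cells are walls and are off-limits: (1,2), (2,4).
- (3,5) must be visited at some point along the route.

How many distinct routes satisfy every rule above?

3

A right/down-only route from (1,1) to (3,6) makes exactly 2 down-moves and 5 right-moves in some order.
With no other constraints that would be C(7,2) = 21 routes.
Split at (3,5) and multiply the segment counts (each segment already excludes blocked cells): (1,1)→(3,5): 3; (3,5)→(3,6): 1; product = 3.
That gives 3 routes.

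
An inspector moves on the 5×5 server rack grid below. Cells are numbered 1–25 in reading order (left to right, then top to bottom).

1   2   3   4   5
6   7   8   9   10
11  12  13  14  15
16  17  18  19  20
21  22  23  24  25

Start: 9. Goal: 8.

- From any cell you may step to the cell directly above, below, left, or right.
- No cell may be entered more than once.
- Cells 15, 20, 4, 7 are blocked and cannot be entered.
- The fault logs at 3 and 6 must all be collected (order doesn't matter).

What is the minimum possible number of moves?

9

Any route passes through 3 and 6 in some order between 9 and 8. Summing Manhattan distances along each leg and taking the cheapest ordering (9 → 3 → 6 → 8) gives a lower bound of 2 + 3 + 2 = 7 moves.
That bound ignores the blocked cells. Measuring each leg by the fewest moves that actually steer around them (9→3: 2; 3→6: 3; 6→8: 4) raises the lower bound to 9.
A route of 9 moves exists: 9 → 14 → 13 → 12 → 11 → 6 → 1 → 2 → 3 → 8.
Since 9 matches that lower bound, it is optimal.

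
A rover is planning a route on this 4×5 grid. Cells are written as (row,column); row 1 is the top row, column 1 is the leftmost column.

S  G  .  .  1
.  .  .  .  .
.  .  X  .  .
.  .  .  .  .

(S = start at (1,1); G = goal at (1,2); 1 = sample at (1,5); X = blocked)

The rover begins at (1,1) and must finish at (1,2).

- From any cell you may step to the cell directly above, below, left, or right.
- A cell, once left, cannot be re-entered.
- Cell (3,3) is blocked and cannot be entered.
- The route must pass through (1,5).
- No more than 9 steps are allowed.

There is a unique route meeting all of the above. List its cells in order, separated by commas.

The 9-move cap with required stops at (1,5) leaves no slack for detours.
Route from (1,1): down to (2,1), 4× right (reaching (2,5)), up to (1,5), 3× left (reaching (1,2)) — 9 moves in all.
Check: all required cells visited; 9 ≤ 9 moves.

(1,1), (2,1), (2,2), (2,3), (2,4), (2,5), (1,5), (1,4), (1,3), (1,2)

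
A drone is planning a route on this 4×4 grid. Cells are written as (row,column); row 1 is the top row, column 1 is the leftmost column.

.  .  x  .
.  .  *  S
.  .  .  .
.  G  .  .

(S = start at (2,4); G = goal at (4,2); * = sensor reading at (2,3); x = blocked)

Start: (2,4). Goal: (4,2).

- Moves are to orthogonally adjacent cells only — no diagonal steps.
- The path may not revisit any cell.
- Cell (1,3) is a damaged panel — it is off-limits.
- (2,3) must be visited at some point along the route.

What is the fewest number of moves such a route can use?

Any route passes through (2,3) somewhere between (2,4) and (4,2). Summing Manhattan distances along the two legs ((2,4) → (2,3) → (4,2)) gives a lower bound of 1 + 3 = 4 moves.
A route of 4 moves achieves this: (2,4) → (2,3) → (3,3) → (4,3) → (4,2).
Since 4 matches the lower bound, it is optimal.

4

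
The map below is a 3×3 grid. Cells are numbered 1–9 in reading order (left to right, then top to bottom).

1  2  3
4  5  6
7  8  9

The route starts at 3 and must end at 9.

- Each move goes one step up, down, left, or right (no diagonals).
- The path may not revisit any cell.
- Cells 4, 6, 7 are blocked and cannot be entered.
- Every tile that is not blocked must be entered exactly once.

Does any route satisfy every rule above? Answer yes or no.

no

Cell 1 has only one open neighbour but is neither the start nor the goal, so a Hamiltonian route would have to both enter and leave it through the same neighbour — impossible without revisiting.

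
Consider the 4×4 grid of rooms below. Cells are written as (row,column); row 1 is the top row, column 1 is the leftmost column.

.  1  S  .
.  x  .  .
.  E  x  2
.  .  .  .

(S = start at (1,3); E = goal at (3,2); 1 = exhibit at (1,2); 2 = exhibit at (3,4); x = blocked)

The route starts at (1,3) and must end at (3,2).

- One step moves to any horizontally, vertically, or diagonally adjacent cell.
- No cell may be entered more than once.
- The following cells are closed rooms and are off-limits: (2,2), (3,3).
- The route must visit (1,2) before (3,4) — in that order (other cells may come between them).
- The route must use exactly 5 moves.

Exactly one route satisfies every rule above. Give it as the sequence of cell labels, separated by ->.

The waypoints must appear in the order (1,2), (3,4), with no cell reused.
Route from (1,3): left 1 to (1,2), down-right 2 to (3,4), down-left 1 to (4,3), up-left 1 to (3,2) — 5 moves in all.
Check: order respected (1 at step 1, 2 at step 3); 5 moves as required.

(1,3) -> (1,2) -> (2,3) -> (3,4) -> (4,3) -> (3,2)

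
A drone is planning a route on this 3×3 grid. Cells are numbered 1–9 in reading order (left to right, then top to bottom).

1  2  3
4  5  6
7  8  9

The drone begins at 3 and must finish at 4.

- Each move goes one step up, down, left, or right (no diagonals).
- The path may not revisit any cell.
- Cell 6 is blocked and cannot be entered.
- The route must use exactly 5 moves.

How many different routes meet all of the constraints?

1

Need simple routes of exactly 5 moves from 3 to 4 (Manhattan distance 3, so 1 moves are spent on a detour and 1 undoing it).
Enumerating: 3 2 5 8 7 4.
That gives 1 route.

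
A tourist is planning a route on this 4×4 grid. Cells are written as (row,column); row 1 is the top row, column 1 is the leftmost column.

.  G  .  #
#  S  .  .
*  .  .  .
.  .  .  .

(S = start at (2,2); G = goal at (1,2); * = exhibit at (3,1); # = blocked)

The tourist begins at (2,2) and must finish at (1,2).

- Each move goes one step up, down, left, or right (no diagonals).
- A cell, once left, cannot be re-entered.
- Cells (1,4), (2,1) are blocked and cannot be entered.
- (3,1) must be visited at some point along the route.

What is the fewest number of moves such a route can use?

Any route passes through (3,1) somewhere between (2,2) and (1,2). Summing Manhattan distances along the two legs ((2,2) → (3,1) → (1,2)) gives a lower bound of 2 + 3 = 5 moves.
The shortest route satisfying every rule uses 9 moves: (2,2) → (3,2) → (3,1) → (4,1) → (4,2) → (4,3) → (3,3) → (2,3) → (1,3) → (1,2).
The no-revisit rule (legs can't share cells) pushes the minimum above the 5-move bound; an exhaustive check rules out every length from 5 to 8 (on a 4-connected grid the length of any start-to-goal walk has the same parity as the Manhattan bound, so only lengths 5, 7, 9, … need checking), leaving 9 as the minimum.

9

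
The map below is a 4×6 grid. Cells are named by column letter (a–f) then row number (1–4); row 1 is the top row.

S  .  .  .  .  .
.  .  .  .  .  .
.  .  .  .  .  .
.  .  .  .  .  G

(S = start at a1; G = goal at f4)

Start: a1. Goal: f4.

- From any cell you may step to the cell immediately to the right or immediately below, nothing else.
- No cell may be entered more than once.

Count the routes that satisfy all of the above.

56

A right/down-only route from a1 to f4 makes exactly 3 down-moves and 5 right-moves in some order.
With no other constraints that would be C(8,3) = 56 routes.
That gives 56 routes.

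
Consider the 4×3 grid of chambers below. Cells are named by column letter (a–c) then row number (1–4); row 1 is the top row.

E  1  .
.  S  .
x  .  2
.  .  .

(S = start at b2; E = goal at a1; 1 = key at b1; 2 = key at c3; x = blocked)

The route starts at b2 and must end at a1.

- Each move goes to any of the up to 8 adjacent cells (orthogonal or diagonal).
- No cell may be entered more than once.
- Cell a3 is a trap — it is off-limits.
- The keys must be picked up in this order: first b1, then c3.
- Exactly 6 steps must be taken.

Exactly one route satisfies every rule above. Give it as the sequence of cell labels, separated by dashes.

The waypoints must appear in the order b1, c3, with no cell reused.
Route from b2: up to b1, down-right to c2, down to c3, left to b3, up-left to a2, up to a1 — 6 moves in all.
Check: order respected (1 at step 1, 2 at step 3); 6 moves as required.

b2 - b1 - c2 - c3 - b3 - a2 - a1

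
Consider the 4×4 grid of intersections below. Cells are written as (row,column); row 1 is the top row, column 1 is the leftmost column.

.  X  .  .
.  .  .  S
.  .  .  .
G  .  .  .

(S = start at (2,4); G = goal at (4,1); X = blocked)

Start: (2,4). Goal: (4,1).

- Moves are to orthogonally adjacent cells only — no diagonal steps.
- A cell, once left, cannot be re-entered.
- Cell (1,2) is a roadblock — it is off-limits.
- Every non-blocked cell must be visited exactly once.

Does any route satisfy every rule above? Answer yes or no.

Cell (1,1) has only one open neighbour but is neither the start nor the goal, so a Hamiltonian route would have to both enter and leave it through the same neighbour — impossible without revisiting.

no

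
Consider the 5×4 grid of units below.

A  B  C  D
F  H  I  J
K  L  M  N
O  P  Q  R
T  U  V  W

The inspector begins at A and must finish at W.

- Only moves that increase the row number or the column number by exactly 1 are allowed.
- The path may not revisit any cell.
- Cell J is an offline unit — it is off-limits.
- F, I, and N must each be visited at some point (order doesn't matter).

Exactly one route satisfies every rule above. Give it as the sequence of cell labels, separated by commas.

Moves only go right or down, so the column and row indices never decrease.
Route from A: down to F, 2× right (reaching I), down to M, right to N, 2× down (reaching W) — 7 moves in all.
Check: all required cells visited.

A, F, H, I, M, N, R, W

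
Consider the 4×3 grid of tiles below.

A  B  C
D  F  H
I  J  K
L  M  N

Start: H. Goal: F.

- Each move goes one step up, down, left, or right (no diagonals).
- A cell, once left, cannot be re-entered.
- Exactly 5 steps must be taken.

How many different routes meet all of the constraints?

Need simple routes of exactly 5 moves from H to F (Manhattan distance 1, so 2 moves are spent on a detour and 2 undoing it).
Enumerating: H C B A D F | H K N M J F | H K J I D F.
That gives 3 routes.

3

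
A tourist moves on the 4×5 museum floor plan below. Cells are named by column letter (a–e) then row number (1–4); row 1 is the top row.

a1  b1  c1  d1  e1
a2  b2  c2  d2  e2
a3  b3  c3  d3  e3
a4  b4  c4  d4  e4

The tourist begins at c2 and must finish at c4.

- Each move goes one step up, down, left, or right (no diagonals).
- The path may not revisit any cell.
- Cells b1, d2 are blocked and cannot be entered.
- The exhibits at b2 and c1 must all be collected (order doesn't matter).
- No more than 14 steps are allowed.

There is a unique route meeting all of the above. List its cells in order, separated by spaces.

c2 c1 d1 e1 e2 e3 d3 c3 b3 b2 a2 a3 a4 b4 c4

The 14-move cap with required stops at b2, c1 leaves no slack for detours.
Route from c2: up to c1, 2× right (reaching e1), 2× down (reaching e3), 3× left (reaching b3), up to b2, left to a2, 2× down (reaching a4), 2× right (reaching c4) — 14 moves in all.
Check: all required cells visited; 14 ≤ 14 moves.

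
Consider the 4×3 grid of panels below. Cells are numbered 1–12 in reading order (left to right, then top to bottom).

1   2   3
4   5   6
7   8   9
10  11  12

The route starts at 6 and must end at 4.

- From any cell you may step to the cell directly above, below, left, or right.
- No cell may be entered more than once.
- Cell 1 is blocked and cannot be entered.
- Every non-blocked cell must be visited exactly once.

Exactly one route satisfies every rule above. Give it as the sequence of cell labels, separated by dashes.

6 - 3 - 2 - 5 - 8 - 9 - 12 - 11 - 10 - 7 - 4

Need to visit all 11 open cells exactly once, starting at 6 and ending at 4.
Cell 3 has only two open neighbours (6 and 2), so the path must pass straight through it: one of those is the cell it's entered from and the other is where it exits.
Route from 6: up to 3, left to 2, 2× down (reaching 8), right to 9, down to 12, 2× left (reaching 10), 2× up (reaching 4) — 10 moves in all.
Check: all 11 open cells covered.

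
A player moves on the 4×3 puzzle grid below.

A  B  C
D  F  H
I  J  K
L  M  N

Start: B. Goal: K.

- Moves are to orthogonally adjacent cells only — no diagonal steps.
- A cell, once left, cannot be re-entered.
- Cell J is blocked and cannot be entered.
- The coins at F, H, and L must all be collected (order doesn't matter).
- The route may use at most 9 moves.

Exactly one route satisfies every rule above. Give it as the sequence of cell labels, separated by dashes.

B - C - H - F - D - I - L - M - N - K

The 9-move cap with required stops at F, H, L leaves no slack for detours.
Route from B: right to C, down to H, 2× left (reaching D), 2× down (reaching L), 2× right (reaching N), up to K — 9 moves in all.
Check: all required cells visited; 9 ≤ 9 moves.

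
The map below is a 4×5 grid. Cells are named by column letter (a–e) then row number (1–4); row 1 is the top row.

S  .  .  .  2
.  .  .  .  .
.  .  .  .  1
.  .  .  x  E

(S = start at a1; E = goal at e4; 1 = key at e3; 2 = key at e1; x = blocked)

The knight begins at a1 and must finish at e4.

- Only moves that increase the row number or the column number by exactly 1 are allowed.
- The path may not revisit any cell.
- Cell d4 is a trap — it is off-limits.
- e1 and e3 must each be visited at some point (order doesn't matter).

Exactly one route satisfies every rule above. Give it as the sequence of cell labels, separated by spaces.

a1 b1 c1 d1 e1 e2 e3 e4

Moves only go right or down, so the column and row indices never decrease.
Route from a1: right 4 to e1, down 3 to e4 — 7 moves in all.
Check: all required cells visited.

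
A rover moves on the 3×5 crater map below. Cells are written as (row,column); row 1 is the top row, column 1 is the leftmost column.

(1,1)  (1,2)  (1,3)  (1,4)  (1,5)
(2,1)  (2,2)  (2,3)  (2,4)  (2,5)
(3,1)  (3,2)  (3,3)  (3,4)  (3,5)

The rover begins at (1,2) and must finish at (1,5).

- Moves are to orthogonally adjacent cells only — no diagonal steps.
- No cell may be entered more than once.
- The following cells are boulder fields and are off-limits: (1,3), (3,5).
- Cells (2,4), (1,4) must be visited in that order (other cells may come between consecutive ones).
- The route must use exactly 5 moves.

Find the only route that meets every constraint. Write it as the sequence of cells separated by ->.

The waypoints must appear in the order (2,4), (1,4), with no cell reused.
Route from (1,2): down 1 to (2,2), right 2 to (2,4), up 1 to (1,4), right 1 to (1,5) — 5 moves in all.
Check: order respected ((2,4) at step 3, (1,4) at step 4); 5 moves as required.

(1,2) -> (2,2) -> (2,3) -> (2,4) -> (1,4) -> (1,5)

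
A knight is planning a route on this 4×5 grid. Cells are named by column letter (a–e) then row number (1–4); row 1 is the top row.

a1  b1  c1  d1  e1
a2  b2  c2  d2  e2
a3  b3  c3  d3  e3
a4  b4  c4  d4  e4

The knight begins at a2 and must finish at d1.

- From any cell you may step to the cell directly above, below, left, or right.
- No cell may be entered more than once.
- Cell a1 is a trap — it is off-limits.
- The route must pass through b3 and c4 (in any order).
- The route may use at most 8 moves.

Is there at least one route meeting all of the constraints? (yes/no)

One route that works: a2 → a3 → b3 → b4 → c4 → c3 → c2 → c1 → d1.

yes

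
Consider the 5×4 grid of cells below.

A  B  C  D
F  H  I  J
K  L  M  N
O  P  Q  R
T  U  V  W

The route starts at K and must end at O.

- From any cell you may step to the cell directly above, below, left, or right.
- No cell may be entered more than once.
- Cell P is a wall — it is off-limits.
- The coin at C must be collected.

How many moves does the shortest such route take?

11

Any route passes through C somewhere between K and O. Summing Manhattan distances along the two legs (K → C → O) gives a lower bound of 4 + 5 = 9 moves.
The shortest route satisfying every rule uses 11 moves: K → F → A → B → C → I → M → Q → V → U → T → O.
The no-revisit rule (legs can't share cells) pushes the minimum above the 9-move bound; an exhaustive check rules out every length from 9 to 10, leaving 11 as the minimum.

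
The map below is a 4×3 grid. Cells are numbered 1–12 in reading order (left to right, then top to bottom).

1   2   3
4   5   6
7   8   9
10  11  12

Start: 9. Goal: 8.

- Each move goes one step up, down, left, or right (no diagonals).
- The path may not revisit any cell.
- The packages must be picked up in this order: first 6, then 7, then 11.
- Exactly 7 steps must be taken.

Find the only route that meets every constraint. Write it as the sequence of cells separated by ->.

The waypoints must appear in the order 6, 7, 11, with no cell reused.
Route from 9: up 1 to 6, left 2 to 4, down 2 to 10, right 1 to 11, up 1 to 8 — 7 moves in all.
Check: order respected (6 at step 1, 7 at step 4, 11 at step 6); 7 moves as required.

9 -> 6 -> 5 -> 4 -> 7 -> 10 -> 11 -> 8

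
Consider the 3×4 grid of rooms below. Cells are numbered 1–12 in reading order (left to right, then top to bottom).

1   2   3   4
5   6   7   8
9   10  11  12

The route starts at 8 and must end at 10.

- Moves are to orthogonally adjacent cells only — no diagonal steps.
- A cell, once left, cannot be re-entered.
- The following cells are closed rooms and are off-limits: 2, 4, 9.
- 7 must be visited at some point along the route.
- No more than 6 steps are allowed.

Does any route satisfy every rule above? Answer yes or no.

One route that works: 8 → 7 → 11 → 10.

yes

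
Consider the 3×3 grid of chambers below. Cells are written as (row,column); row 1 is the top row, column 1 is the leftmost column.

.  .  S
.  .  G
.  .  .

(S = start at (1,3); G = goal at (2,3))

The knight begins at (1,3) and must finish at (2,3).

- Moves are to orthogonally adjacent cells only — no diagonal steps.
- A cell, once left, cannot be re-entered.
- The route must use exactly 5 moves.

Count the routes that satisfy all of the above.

Need simple routes of exactly 5 moves from (1,3) to (2,3) (Manhattan distance 1, so 2 moves are spent on a detour and 2 undoing it).
Enumerating: (1,3) (1,2) (2,2) (3,2) (3,3) (2,3) | (1,3) (1,2) (1,1) (2,1) (2,2) (2,3).
That gives 2 routes.

2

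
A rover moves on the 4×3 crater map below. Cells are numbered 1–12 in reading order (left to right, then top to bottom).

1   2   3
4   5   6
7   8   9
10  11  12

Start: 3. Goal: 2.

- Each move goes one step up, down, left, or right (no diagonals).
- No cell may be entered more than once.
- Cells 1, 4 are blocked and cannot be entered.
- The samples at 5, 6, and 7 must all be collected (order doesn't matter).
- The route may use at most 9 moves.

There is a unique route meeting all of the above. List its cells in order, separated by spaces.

3 6 9 12 11 10 7 8 5 2

Any route must reach 5, 6, and 7 and still end at 2 within 9 moves, so the order of the required stops is forced.
Route from 3: 3× down (reaching 12), 2× left (reaching 10), up to 7, right to 8, 2× up (reaching 2) — 9 moves in all.
Check: all required cells visited; 9 ≤ 9 moves.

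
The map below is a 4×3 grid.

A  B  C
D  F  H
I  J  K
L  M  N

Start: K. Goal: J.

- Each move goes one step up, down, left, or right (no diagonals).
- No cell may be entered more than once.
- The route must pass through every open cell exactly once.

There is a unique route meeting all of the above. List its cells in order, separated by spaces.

Need to visit all 12 open cells exactly once, starting at K and ending at J.
Cell L has only two open neighbours (I and M), so the path must pass straight through it: one of those is the cell it's entered from and the other is where it exits.
Route from K: down 1 to N, left 2 to L, up 3 to A, right 2 to C, down 1 to H, left 1 to F, down 1 to J — 11 moves in all.
Check: all 12 open cells covered.

K N M L I D A B C H F J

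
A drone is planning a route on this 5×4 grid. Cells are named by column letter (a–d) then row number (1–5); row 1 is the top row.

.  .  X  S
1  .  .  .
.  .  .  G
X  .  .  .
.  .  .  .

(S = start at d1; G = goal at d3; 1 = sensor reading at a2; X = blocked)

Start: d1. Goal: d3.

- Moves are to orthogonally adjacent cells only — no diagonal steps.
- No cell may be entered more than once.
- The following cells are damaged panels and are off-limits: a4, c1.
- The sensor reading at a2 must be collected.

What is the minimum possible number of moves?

8

Any route passes through a2 somewhere between d1 and d3. Summing Manhattan distances along the two legs (d1 → a2 → d3) gives a lower bound of 4 + 4 = 8 moves.
A route of 8 moves achieves this: d1 → d2 → c2 → b2 → a2 → a3 → b3 → c3 → d3.
Since 8 matches the lower bound, it is optimal.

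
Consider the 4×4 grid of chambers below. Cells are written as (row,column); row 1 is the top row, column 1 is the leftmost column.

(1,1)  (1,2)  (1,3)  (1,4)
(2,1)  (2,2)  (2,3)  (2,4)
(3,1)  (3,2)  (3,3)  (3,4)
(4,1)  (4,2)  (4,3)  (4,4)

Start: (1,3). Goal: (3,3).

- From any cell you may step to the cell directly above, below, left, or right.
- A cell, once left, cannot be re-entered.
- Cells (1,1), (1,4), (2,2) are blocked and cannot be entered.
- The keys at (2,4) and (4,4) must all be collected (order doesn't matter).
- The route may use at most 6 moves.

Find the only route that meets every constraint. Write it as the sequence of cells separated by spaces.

Any route must reach (2,4) and (4,4) and still end at (3,3) within 6 moves, so the order of the required stops is forced.
Route from (1,3): down 1 to (2,3), right 1 to (2,4), down 2 to (4,4), left 1 to (4,3), up 1 to (3,3) — 6 moves in all.
Check: all required cells visited; 6 ≤ 6 moves.

(1,3) (2,3) (2,4) (3,4) (4,4) (4,3) (3,3)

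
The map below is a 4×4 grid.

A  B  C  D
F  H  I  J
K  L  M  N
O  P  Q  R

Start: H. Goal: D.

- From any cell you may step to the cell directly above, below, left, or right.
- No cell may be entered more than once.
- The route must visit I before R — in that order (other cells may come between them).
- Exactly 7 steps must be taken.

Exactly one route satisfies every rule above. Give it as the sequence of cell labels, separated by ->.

The waypoints must appear in the order I, R, with no cell reused.
Route from H: right to I, 2× down (reaching Q), right to R, 3× up (reaching D) — 7 moves in all.
Check: order respected (I at step 1, R at step 4); 7 moves as required.

H -> I -> M -> Q -> R -> N -> J -> D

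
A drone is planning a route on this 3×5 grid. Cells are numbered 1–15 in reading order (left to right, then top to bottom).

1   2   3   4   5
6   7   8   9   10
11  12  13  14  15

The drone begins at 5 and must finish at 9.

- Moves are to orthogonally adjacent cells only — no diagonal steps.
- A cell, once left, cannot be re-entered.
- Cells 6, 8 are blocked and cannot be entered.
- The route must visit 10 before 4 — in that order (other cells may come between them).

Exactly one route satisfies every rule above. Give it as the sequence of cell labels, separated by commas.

The waypoints must appear in the order 10, 4, with no cell reused.
Route from 5: down 2 to 15, left 3 to 12, up 2 to 2, right 2 to 4, down 1 to 9 — 10 moves in all.
Check: order respected (10 at step 1, 4 at step 9).

5, 10, 15, 14, 13, 12, 7, 2, 3, 4, 9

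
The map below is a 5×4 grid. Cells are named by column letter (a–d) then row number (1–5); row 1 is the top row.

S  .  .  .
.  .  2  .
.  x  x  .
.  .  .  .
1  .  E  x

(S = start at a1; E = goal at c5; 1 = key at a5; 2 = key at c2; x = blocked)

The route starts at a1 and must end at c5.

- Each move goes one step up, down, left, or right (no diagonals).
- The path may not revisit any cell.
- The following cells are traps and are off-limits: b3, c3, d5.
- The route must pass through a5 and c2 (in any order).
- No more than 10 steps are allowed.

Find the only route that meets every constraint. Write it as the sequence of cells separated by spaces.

a1 b1 c1 c2 b2 a2 a3 a4 a5 b5 c5

Any route must reach a5 and c2 and still end at c5 within 10 moves, so the order of the required stops is forced.
Route from a1: right 2 to c1, down 1 to c2, left 2 to a2, down 3 to a5, right 2 to c5 — 10 moves in all.
Check: all required cells visited; 10 ≤ 10 moves.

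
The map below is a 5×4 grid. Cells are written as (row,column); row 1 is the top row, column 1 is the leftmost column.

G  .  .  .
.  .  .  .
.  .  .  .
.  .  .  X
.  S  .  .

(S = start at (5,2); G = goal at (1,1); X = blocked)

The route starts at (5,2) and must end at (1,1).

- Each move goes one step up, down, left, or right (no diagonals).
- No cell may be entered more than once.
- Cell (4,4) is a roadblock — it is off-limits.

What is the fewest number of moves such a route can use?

5

The Manhattan distance from (5,2) to (1,1) is |5−1| + |2−1| = 5, so at least 5 moves are needed.
A route of 5 moves achieves this: (5,2) → (4,2) → (3,2) → (2,2) → (1,2) → (1,1).
Since 5 matches the lower bound, it is optimal.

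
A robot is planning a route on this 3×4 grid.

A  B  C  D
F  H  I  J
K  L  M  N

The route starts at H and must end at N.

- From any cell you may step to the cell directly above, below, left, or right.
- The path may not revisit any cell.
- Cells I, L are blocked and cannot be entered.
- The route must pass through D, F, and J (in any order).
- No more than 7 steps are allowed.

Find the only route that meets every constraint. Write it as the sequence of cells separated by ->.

H -> F -> A -> B -> C -> D -> J -> N

Any route must reach D, F, and J and still end at N within 7 moves, so the order of the required stops is forced.
Route from H: left to F, up to A, 3× right (reaching D), 2× down (reaching N) — 7 moves in all.
Check: all required cells visited; 7 ≤ 7 moves.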